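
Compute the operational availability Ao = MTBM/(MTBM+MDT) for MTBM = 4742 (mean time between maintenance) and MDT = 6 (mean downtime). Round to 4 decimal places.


MTBM = 4742
MDT = 6
MTBM + MDT = 4748
Ao = 4742 / 4748
Ao = 0.9987

0.9987


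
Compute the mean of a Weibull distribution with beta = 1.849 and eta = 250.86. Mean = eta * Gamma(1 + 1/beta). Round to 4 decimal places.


beta = 1.849, eta = 250.86
1/beta = 0.5408
1 + 1/beta = 1.5408
Gamma(1.5408) = 0.8882
Mean = 250.86 * 0.8882
Mean = 222.8219

222.8219


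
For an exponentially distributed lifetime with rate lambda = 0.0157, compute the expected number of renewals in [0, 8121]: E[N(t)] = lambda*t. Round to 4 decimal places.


lambda = 0.0157
t = 8121
E[N(t)] = lambda * t
E[N(t)] = 0.0157 * 8121
E[N(t)] = 127.4997

127.4997


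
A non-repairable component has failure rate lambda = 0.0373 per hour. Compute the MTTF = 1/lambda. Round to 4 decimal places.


lambda = 0.0373
MTTF = 1 / 0.0373
MTTF = 26.8097

26.8097


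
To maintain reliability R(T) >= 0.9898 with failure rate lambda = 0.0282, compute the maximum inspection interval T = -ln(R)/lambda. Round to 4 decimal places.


R_target = 0.9898
lambda = 0.0282
-ln(0.9898) = 0.0103
T = 0.0103 / 0.0282
T = 0.3636

0.3636


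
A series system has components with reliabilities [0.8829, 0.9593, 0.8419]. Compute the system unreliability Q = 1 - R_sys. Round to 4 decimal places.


Components: [0.8829, 0.9593, 0.8419]
After component 1: product = 0.8829
After component 2: product = 0.847
After component 3: product = 0.7131
R_sys = 0.7131
Q = 1 - 0.7131 = 0.2869

0.2869


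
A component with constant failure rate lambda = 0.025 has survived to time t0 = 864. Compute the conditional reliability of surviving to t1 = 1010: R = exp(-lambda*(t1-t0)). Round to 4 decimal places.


lambda = 0.025
t0 = 864, t1 = 1010
t1 - t0 = 146
lambda * (t1-t0) = 0.025 * 146 = 3.65
R = exp(-3.65)
R = 0.026

0.026


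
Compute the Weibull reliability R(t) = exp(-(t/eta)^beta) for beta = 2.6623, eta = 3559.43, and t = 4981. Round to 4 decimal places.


beta = 2.6623, eta = 3559.43, t = 4981
t/eta = 4981 / 3559.43 = 1.3994
(t/eta)^beta = 1.3994^2.6623 = 2.4464
R(t) = exp(-2.4464)
R(t) = 0.0866

0.0866


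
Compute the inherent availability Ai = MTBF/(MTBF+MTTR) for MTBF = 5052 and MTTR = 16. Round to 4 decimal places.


MTBF = 5052
MTTR = 16
MTBF + MTTR = 5068
Ai = 5052 / 5068
Ai = 0.9968

0.9968


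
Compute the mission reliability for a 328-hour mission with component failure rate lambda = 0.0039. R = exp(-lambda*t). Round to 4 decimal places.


lambda = 0.0039
mission_time = 328
lambda * t = 0.0039 * 328 = 1.2792
R = exp(-1.2792)
R = 0.2783

0.2783


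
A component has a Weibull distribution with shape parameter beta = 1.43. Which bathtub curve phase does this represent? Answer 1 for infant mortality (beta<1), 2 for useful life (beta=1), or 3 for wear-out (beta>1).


beta = 1.43
Compare beta to 1:
beta < 1 => infant mortality (phase 1)
beta = 1 => useful life (phase 2)
beta > 1 => wear-out (phase 3)
Since beta = 1.43, this is wear-out (increasing failure rate)
Phase = 3

3


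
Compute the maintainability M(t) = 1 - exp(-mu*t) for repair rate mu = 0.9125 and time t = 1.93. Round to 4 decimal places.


mu = 0.9125, t = 1.93
mu * t = 0.9125 * 1.93 = 1.7611
exp(-1.7611) = 0.1719
M(t) = 1 - 0.1719
M(t) = 0.8281

0.8281


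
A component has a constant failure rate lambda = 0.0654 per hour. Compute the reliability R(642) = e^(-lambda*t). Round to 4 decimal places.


lambda = 0.0654
t = 642
lambda * t = 41.9868
R(t) = e^(-41.9868)
R(t) = 0.0

0.0


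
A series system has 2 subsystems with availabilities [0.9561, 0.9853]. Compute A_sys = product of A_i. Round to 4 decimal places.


Subsystems: [0.9561, 0.9853]
After subsystem 1 (A=0.9561): product = 0.9561
After subsystem 2 (A=0.9853): product = 0.942
A_sys = 0.942

0.942


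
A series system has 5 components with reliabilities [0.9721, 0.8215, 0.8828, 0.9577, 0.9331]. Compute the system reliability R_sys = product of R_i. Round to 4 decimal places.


Components: [0.9721, 0.8215, 0.8828, 0.9577, 0.9331]
After component 1 (R=0.9721): product = 0.9721
After component 2 (R=0.8215): product = 0.7986
After component 3 (R=0.8828): product = 0.705
After component 4 (R=0.9577): product = 0.6752
After component 5 (R=0.9331): product = 0.63
R_sys = 0.63

0.63


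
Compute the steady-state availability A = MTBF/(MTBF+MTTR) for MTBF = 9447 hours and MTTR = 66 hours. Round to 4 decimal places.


MTBF = 9447
MTTR = 66
MTBF + MTTR = 9513
A = 9447 / 9513
A = 0.9931

0.9931


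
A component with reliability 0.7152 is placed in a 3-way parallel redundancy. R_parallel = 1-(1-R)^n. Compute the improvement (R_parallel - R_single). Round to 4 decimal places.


R_single = 0.7152, n = 3
1 - R_single = 0.2848
(1 - R_single)^n = 0.2848^3 = 0.0231
R_parallel = 1 - 0.0231 = 0.9769
Improvement = 0.9769 - 0.7152
Improvement = 0.2617

0.2617


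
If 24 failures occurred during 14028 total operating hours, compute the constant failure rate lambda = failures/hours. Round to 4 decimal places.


failures = 24
total_hours = 14028
lambda = 24 / 14028
lambda = 0.0017

0.0017


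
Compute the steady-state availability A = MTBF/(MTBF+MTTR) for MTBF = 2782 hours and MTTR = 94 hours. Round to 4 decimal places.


MTBF = 2782
MTTR = 94
MTBF + MTTR = 2876
A = 2782 / 2876
A = 0.9673

0.9673


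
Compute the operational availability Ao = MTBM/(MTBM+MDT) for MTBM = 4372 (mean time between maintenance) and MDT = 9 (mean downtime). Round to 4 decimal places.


MTBM = 4372
MDT = 9
MTBM + MDT = 4381
Ao = 4372 / 4381
Ao = 0.9979

0.9979


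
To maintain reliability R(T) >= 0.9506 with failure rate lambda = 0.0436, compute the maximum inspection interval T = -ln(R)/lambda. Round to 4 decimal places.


R_target = 0.9506
lambda = 0.0436
-ln(0.9506) = 0.0507
T = 0.0507 / 0.0436
T = 1.162

1.162


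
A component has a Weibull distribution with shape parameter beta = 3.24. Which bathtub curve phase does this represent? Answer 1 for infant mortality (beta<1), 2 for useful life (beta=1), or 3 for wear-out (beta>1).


beta = 3.24
Compare beta to 1:
beta < 1 => infant mortality (phase 1)
beta = 1 => useful life (phase 2)
beta > 1 => wear-out (phase 3)
Since beta = 3.24, this is wear-out (increasing failure rate)
Phase = 3

3


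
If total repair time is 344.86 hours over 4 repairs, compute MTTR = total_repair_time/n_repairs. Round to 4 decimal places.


total_repair_time = 344.86
n_repairs = 4
MTTR = 344.86 / 4
MTTR = 86.215

86.215


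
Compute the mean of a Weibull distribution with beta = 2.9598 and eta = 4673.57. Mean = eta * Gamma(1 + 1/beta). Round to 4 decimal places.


beta = 2.9598, eta = 4673.57
1/beta = 0.3379
1 + 1/beta = 1.3379
Gamma(1.3379) = 0.8925
Mean = 4673.57 * 0.8925
Mean = 4170.9551

4170.9551


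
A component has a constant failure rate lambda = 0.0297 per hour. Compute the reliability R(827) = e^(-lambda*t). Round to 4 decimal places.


lambda = 0.0297
t = 827
lambda * t = 24.5619
R(t) = e^(-24.5619)
R(t) = 0.0

0.0


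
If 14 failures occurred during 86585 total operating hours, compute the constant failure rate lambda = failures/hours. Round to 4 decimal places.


failures = 14
total_hours = 86585
lambda = 14 / 86585
lambda = 0.0002

0.0002


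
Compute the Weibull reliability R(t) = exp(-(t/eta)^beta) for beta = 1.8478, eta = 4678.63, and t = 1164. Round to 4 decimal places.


beta = 1.8478, eta = 4678.63, t = 1164
t/eta = 1164 / 4678.63 = 0.2488
(t/eta)^beta = 0.2488^1.8478 = 0.0765
R(t) = exp(-0.0765)
R(t) = 0.9264

0.9264


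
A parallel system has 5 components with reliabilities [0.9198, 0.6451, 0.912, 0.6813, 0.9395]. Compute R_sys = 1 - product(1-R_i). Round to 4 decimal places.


Components: [0.9198, 0.6451, 0.912, 0.6813, 0.9395]
(1 - 0.9198) = 0.0802, running product = 0.0802
(1 - 0.6451) = 0.3549, running product = 0.0285
(1 - 0.912) = 0.088, running product = 0.0025
(1 - 0.6813) = 0.3187, running product = 0.0008
(1 - 0.9395) = 0.0605, running product = 0.0
Product of (1-R_i) = 0.0
R_sys = 1 - 0.0 = 1.0

1.0


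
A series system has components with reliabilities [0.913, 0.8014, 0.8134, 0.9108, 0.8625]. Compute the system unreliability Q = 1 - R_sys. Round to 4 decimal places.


Components: [0.913, 0.8014, 0.8134, 0.9108, 0.8625]
After component 1: product = 0.913
After component 2: product = 0.7317
After component 3: product = 0.5951
After component 4: product = 0.5421
After component 5: product = 0.4675
R_sys = 0.4675
Q = 1 - 0.4675 = 0.5325

0.5325


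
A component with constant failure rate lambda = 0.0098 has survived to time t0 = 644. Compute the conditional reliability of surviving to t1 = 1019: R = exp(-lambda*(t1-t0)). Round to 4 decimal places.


lambda = 0.0098
t0 = 644, t1 = 1019
t1 - t0 = 375
lambda * (t1-t0) = 0.0098 * 375 = 3.675
R = exp(-3.675)
R = 0.0253

0.0253


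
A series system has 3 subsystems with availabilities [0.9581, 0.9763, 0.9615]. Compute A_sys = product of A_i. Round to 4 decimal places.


Subsystems: [0.9581, 0.9763, 0.9615]
After subsystem 1 (A=0.9581): product = 0.9581
After subsystem 2 (A=0.9763): product = 0.9354
After subsystem 3 (A=0.9615): product = 0.8994
A_sys = 0.8994

0.8994


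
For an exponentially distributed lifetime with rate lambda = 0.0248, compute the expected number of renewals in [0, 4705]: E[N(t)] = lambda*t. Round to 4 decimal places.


lambda = 0.0248
t = 4705
E[N(t)] = lambda * t
E[N(t)] = 0.0248 * 4705
E[N(t)] = 116.684

116.684


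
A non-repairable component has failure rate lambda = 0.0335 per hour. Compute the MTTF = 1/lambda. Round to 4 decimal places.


lambda = 0.0335
MTTF = 1 / 0.0335
MTTF = 29.8507

29.8507


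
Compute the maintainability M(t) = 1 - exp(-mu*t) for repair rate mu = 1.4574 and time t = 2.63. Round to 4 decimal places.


mu = 1.4574, t = 2.63
mu * t = 1.4574 * 2.63 = 3.833
exp(-3.833) = 0.0216
M(t) = 1 - 0.0216
M(t) = 0.9784

0.9784


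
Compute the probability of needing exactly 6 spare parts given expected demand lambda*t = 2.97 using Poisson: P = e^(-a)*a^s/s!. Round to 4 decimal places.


a = 2.97, s = 6
e^(-a) = e^(-2.97) = 0.0513
a^s = 2.97^6 = 686.339
s! = 720
P = 0.0513 * 686.339 / 720
P = 0.0489

0.0489


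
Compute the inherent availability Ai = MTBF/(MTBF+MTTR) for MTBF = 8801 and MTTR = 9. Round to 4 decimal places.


MTBF = 8801
MTTR = 9
MTBF + MTTR = 8810
Ai = 8801 / 8810
Ai = 0.999

0.999


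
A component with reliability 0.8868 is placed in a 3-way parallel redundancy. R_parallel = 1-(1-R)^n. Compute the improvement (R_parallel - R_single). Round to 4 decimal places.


R_single = 0.8868, n = 3
1 - R_single = 0.1132
(1 - R_single)^n = 0.1132^3 = 0.0015
R_parallel = 1 - 0.0015 = 0.9985
Improvement = 0.9985 - 0.8868
Improvement = 0.1117

0.1117


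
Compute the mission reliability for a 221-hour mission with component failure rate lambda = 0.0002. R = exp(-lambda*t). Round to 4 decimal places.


lambda = 0.0002
mission_time = 221
lambda * t = 0.0002 * 221 = 0.0442
R = exp(-0.0442)
R = 0.9568

0.9568


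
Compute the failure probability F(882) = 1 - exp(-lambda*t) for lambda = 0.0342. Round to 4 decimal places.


lambda = 0.0342, t = 882
lambda * t = 30.1644
exp(-30.1644) = 0.0
F(t) = 1 - 0.0
F(t) = 1.0

1.0


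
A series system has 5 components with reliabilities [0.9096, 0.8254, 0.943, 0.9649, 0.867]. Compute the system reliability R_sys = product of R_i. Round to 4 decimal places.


Components: [0.9096, 0.8254, 0.943, 0.9649, 0.867]
After component 1 (R=0.9096): product = 0.9096
After component 2 (R=0.8254): product = 0.7508
After component 3 (R=0.943): product = 0.708
After component 4 (R=0.9649): product = 0.6831
After component 5 (R=0.867): product = 0.5923
R_sys = 0.5923

0.5923


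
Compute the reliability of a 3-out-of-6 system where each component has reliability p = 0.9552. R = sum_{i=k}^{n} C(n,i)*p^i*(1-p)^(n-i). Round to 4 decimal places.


k = 3, n = 6, p = 0.9552
i=3: C(6,3)=20 * 0.9552^3 * 0.0448^3 = 0.0016
i=4: C(6,4)=15 * 0.9552^4 * 0.0448^2 = 0.0251
i=5: C(6,5)=6 * 0.9552^5 * 0.0448^1 = 0.2137
i=6: C(6,6)=1 * 0.9552^6 * 0.0448^0 = 0.7596
R = sum of terms = 0.9999

0.9999


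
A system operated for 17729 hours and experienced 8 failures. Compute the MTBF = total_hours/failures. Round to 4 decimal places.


total_hours = 17729
failures = 8
MTBF = 17729 / 8
MTBF = 2216.125

2216.125


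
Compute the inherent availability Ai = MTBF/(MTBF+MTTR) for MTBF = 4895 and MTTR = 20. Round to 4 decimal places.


MTBF = 4895
MTTR = 20
MTBF + MTTR = 4915
Ai = 4895 / 4915
Ai = 0.9959

0.9959


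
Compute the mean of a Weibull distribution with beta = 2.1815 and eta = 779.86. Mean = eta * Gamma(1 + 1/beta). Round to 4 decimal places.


beta = 2.1815, eta = 779.86
1/beta = 0.4584
1 + 1/beta = 1.4584
Gamma(1.4584) = 0.8856
Mean = 779.86 * 0.8856
Mean = 690.65

690.65


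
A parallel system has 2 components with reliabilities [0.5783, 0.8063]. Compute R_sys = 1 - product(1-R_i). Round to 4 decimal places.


Components: [0.5783, 0.8063]
(1 - 0.5783) = 0.4217, running product = 0.4217
(1 - 0.8063) = 0.1937, running product = 0.0817
Product of (1-R_i) = 0.0817
R_sys = 1 - 0.0817 = 0.9183

0.9183


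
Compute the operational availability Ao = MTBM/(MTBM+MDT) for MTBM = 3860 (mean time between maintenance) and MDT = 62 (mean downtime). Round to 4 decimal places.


MTBM = 3860
MDT = 62
MTBM + MDT = 3922
Ao = 3860 / 3922
Ao = 0.9842

0.9842


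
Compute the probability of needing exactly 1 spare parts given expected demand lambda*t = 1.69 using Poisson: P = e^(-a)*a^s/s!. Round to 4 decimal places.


a = 1.69, s = 1
e^(-a) = e^(-1.69) = 0.1845
a^s = 1.69^1 = 1.69
s! = 1
P = 0.1845 * 1.69 / 1
P = 0.3118

0.3118


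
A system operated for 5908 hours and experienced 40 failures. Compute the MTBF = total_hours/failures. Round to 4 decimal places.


total_hours = 5908
failures = 40
MTBF = 5908 / 40
MTBF = 147.7

147.7


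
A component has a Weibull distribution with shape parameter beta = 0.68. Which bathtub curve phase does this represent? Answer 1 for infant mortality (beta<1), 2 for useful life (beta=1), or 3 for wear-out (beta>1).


beta = 0.68
Compare beta to 1:
beta < 1 => infant mortality (phase 1)
beta = 1 => useful life (phase 2)
beta > 1 => wear-out (phase 3)
Since beta = 0.68, this is infant mortality (decreasing failure rate)
Phase = 1

1


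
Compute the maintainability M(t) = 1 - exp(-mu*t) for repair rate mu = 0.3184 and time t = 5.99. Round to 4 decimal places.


mu = 0.3184, t = 5.99
mu * t = 0.3184 * 5.99 = 1.9072
exp(-1.9072) = 0.1485
M(t) = 1 - 0.1485
M(t) = 0.8515

0.8515


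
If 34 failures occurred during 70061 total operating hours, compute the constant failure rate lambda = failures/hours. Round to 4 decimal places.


failures = 34
total_hours = 70061
lambda = 34 / 70061
lambda = 0.0005

0.0005


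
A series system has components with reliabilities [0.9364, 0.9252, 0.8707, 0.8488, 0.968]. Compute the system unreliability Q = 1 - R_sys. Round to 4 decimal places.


Components: [0.9364, 0.9252, 0.8707, 0.8488, 0.968]
After component 1: product = 0.9364
After component 2: product = 0.8664
After component 3: product = 0.7543
After component 4: product = 0.6403
After component 5: product = 0.6198
R_sys = 0.6198
Q = 1 - 0.6198 = 0.3802

0.3802


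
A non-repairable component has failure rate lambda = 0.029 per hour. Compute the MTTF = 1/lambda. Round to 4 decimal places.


lambda = 0.029
MTTF = 1 / 0.029
MTTF = 34.4828

34.4828


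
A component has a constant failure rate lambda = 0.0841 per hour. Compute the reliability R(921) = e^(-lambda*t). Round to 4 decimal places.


lambda = 0.0841
t = 921
lambda * t = 77.4561
R(t) = e^(-77.4561)
R(t) = 0.0

0.0


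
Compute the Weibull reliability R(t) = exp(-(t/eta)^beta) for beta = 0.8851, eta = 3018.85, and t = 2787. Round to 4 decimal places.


beta = 0.8851, eta = 3018.85, t = 2787
t/eta = 2787 / 3018.85 = 0.9232
(t/eta)^beta = 0.9232^0.8851 = 0.9317
R(t) = exp(-0.9317)
R(t) = 0.3939

0.3939


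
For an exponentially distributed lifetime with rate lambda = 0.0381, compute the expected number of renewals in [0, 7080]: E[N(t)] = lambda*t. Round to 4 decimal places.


lambda = 0.0381
t = 7080
E[N(t)] = lambda * t
E[N(t)] = 0.0381 * 7080
E[N(t)] = 269.748

269.748


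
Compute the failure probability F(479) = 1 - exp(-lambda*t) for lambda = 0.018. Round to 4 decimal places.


lambda = 0.018, t = 479
lambda * t = 8.622
exp(-8.622) = 0.0002
F(t) = 1 - 0.0002
F(t) = 0.9998

0.9998


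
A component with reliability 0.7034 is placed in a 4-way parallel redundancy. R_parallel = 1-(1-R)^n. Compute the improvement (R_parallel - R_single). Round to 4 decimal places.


R_single = 0.7034, n = 4
1 - R_single = 0.2966
(1 - R_single)^n = 0.2966^4 = 0.0077
R_parallel = 1 - 0.0077 = 0.9923
Improvement = 0.9923 - 0.7034
Improvement = 0.2889

0.2889


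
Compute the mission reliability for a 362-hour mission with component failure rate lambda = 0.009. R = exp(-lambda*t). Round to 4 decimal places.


lambda = 0.009
mission_time = 362
lambda * t = 0.009 * 362 = 3.258
R = exp(-3.258)
R = 0.0385

0.0385


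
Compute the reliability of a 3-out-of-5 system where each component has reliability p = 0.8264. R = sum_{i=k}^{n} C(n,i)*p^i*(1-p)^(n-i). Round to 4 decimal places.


k = 3, n = 5, p = 0.8264
i=3: C(5,3)=10 * 0.8264^3 * 0.1736^2 = 0.1701
i=4: C(5,4)=5 * 0.8264^4 * 0.1736^1 = 0.4048
i=5: C(5,5)=1 * 0.8264^5 * 0.1736^0 = 0.3854
R = sum of terms = 0.9604

0.9604


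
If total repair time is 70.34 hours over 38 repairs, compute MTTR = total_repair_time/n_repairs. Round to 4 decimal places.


total_repair_time = 70.34
n_repairs = 38
MTTR = 70.34 / 38
MTTR = 1.8511

1.8511


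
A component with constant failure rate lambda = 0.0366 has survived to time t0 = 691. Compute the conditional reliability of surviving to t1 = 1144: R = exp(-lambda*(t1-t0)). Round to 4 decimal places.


lambda = 0.0366
t0 = 691, t1 = 1144
t1 - t0 = 453
lambda * (t1-t0) = 0.0366 * 453 = 16.5798
R = exp(-16.5798)
R = 0.0

0.0


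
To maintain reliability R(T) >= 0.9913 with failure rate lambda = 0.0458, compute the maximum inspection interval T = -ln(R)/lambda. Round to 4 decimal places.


R_target = 0.9913
lambda = 0.0458
-ln(0.9913) = 0.0087
T = 0.0087 / 0.0458
T = 0.1908

0.1908


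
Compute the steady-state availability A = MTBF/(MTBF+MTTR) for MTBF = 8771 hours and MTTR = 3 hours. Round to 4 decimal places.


MTBF = 8771
MTTR = 3
MTBF + MTTR = 8774
A = 8771 / 8774
A = 0.9997

0.9997


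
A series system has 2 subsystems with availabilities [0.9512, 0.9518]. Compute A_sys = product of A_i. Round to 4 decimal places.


Subsystems: [0.9512, 0.9518]
After subsystem 1 (A=0.9512): product = 0.9512
After subsystem 2 (A=0.9518): product = 0.9054
A_sys = 0.9054

0.9054


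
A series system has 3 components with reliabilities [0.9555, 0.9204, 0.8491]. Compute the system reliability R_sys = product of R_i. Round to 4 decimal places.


Components: [0.9555, 0.9204, 0.8491]
After component 1 (R=0.9555): product = 0.9555
After component 2 (R=0.9204): product = 0.8794
After component 3 (R=0.8491): product = 0.7467
R_sys = 0.7467

0.7467


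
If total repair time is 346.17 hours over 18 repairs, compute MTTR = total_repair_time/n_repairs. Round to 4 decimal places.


total_repair_time = 346.17
n_repairs = 18
MTTR = 346.17 / 18
MTTR = 19.2317

19.2317


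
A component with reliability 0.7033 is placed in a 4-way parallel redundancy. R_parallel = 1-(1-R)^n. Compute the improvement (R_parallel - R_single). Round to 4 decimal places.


R_single = 0.7033, n = 4
1 - R_single = 0.2967
(1 - R_single)^n = 0.2967^4 = 0.0077
R_parallel = 1 - 0.0077 = 0.9923
Improvement = 0.9923 - 0.7033
Improvement = 0.289

0.289


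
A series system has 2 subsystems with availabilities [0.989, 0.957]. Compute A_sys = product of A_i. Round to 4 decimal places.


Subsystems: [0.989, 0.957]
After subsystem 1 (A=0.989): product = 0.989
After subsystem 2 (A=0.957): product = 0.9465
A_sys = 0.9465

0.9465


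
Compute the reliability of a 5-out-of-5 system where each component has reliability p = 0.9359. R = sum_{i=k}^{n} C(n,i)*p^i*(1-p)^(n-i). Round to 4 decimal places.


k = 5, n = 5, p = 0.9359
i=5: C(5,5)=1 * 0.9359^5 * 0.0641^0 = 0.718
R = sum of terms = 0.718

0.718


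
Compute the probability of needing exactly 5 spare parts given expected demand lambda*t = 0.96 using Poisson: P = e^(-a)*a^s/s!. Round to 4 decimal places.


a = 0.96, s = 5
e^(-a) = e^(-0.96) = 0.3829
a^s = 0.96^5 = 0.8154
s! = 120
P = 0.3829 * 0.8154 / 120
P = 0.0026

0.0026


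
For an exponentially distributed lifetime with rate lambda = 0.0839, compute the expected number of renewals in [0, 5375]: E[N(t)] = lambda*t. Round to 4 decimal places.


lambda = 0.0839
t = 5375
E[N(t)] = lambda * t
E[N(t)] = 0.0839 * 5375
E[N(t)] = 450.9625

450.9625


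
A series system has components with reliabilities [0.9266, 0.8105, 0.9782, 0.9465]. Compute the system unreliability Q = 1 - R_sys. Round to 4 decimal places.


Components: [0.9266, 0.8105, 0.9782, 0.9465]
After component 1: product = 0.9266
After component 2: product = 0.751
After component 3: product = 0.7346
After component 4: product = 0.6953
R_sys = 0.6953
Q = 1 - 0.6953 = 0.3047

0.3047


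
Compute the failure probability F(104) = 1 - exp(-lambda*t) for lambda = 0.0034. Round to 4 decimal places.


lambda = 0.0034, t = 104
lambda * t = 0.3536
exp(-0.3536) = 0.7022
F(t) = 1 - 0.7022
F(t) = 0.2978

0.2978


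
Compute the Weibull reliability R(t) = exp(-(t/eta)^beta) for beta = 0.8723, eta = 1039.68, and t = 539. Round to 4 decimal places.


beta = 0.8723, eta = 1039.68, t = 539
t/eta = 539 / 1039.68 = 0.5184
(t/eta)^beta = 0.5184^0.8723 = 0.5638
R(t) = exp(-0.5638)
R(t) = 0.569

0.569


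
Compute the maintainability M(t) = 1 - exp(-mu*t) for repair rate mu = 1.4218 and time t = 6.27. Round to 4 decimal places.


mu = 1.4218, t = 6.27
mu * t = 1.4218 * 6.27 = 8.9147
exp(-8.9147) = 0.0001
M(t) = 1 - 0.0001
M(t) = 0.9999

0.9999


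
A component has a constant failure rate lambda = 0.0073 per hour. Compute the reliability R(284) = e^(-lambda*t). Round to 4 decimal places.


lambda = 0.0073
t = 284
lambda * t = 2.0732
R(t) = e^(-2.0732)
R(t) = 0.1258

0.1258


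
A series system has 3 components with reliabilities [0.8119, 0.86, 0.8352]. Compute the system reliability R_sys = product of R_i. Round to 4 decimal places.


Components: [0.8119, 0.86, 0.8352]
After component 1 (R=0.8119): product = 0.8119
After component 2 (R=0.86): product = 0.6982
After component 3 (R=0.8352): product = 0.5832
R_sys = 0.5832

0.5832


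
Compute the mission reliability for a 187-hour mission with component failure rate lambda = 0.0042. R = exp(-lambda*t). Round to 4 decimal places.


lambda = 0.0042
mission_time = 187
lambda * t = 0.0042 * 187 = 0.7854
R = exp(-0.7854)
R = 0.4559

0.4559


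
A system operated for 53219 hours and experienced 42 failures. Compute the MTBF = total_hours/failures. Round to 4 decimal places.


total_hours = 53219
failures = 42
MTBF = 53219 / 42
MTBF = 1267.119

1267.119


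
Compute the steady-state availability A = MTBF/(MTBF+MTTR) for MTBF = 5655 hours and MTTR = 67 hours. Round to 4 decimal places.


MTBF = 5655
MTTR = 67
MTBF + MTTR = 5722
A = 5655 / 5722
A = 0.9883

0.9883


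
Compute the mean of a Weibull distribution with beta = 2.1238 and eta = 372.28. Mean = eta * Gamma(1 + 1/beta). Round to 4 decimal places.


beta = 2.1238, eta = 372.28
1/beta = 0.4709
1 + 1/beta = 1.4709
Gamma(1.4709) = 0.8856
Mean = 372.28 * 0.8856
Mean = 329.7059

329.7059


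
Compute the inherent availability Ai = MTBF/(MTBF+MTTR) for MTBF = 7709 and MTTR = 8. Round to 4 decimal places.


MTBF = 7709
MTTR = 8
MTBF + MTTR = 7717
Ai = 7709 / 7717
Ai = 0.999

0.999


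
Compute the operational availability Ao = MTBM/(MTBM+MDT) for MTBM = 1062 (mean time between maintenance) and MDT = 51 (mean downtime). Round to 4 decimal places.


MTBM = 1062
MDT = 51
MTBM + MDT = 1113
Ao = 1062 / 1113
Ao = 0.9542

0.9542


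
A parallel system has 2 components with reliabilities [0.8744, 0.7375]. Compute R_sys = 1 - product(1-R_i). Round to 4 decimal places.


Components: [0.8744, 0.7375]
(1 - 0.8744) = 0.1256, running product = 0.1256
(1 - 0.7375) = 0.2625, running product = 0.033
Product of (1-R_i) = 0.033
R_sys = 1 - 0.033 = 0.967

0.967


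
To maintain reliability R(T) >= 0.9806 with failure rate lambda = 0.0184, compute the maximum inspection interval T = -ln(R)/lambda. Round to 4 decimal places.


R_target = 0.9806
lambda = 0.0184
-ln(0.9806) = 0.0196
T = 0.0196 / 0.0184
T = 1.0647

1.0647


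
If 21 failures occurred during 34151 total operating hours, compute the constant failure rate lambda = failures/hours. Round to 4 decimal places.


failures = 21
total_hours = 34151
lambda = 21 / 34151
lambda = 0.0006

0.0006


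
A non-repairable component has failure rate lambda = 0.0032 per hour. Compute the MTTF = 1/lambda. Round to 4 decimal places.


lambda = 0.0032
MTTF = 1 / 0.0032
MTTF = 312.5

312.5


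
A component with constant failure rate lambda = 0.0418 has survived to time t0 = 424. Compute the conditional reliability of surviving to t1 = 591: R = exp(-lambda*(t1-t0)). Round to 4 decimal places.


lambda = 0.0418
t0 = 424, t1 = 591
t1 - t0 = 167
lambda * (t1-t0) = 0.0418 * 167 = 6.9806
R = exp(-6.9806)
R = 0.0009

0.0009


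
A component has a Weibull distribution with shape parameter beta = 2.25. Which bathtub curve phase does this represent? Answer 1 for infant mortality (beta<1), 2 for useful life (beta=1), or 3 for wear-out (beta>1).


beta = 2.25
Compare beta to 1:
beta < 1 => infant mortality (phase 1)
beta = 1 => useful life (phase 2)
beta > 1 => wear-out (phase 3)
Since beta = 2.25, this is wear-out (increasing failure rate)
Phase = 3

3


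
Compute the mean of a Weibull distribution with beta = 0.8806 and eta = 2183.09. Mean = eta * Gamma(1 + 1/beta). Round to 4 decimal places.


beta = 0.8806, eta = 2183.09
1/beta = 1.1356
1 + 1/beta = 2.1356
Gamma(2.1356) = 1.0651
Mean = 2183.09 * 1.0651
Mean = 2325.2638

2325.2638


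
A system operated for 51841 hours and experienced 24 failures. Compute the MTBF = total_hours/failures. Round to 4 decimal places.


total_hours = 51841
failures = 24
MTBF = 51841 / 24
MTBF = 2160.0417

2160.0417


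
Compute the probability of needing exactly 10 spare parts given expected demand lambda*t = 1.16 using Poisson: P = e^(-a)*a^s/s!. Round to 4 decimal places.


a = 1.16, s = 10
e^(-a) = e^(-1.16) = 0.3135
a^s = 1.16^10 = 4.4114
s! = 3628800
P = 0.3135 * 4.4114 / 3628800
P = 0.0

0.0


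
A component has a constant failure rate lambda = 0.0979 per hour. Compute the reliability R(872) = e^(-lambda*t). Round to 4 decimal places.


lambda = 0.0979
t = 872
lambda * t = 85.3688
R(t) = e^(-85.3688)
R(t) = 0.0

0.0


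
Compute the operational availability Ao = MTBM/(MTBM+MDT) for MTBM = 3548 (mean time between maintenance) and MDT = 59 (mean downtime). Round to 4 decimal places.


MTBM = 3548
MDT = 59
MTBM + MDT = 3607
Ao = 3548 / 3607
Ao = 0.9836

0.9836


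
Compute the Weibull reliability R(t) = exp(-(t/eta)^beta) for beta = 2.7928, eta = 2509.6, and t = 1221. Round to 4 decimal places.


beta = 2.7928, eta = 2509.6, t = 1221
t/eta = 1221 / 2509.6 = 0.4865
(t/eta)^beta = 0.4865^2.7928 = 0.1337
R(t) = exp(-0.1337)
R(t) = 0.8748

0.8748


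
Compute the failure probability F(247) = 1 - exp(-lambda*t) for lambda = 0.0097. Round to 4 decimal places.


lambda = 0.0097, t = 247
lambda * t = 2.3959
exp(-2.3959) = 0.0911
F(t) = 1 - 0.0911
F(t) = 0.9089

0.9089


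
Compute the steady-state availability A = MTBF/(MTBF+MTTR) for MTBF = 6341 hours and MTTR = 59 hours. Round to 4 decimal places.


MTBF = 6341
MTTR = 59
MTBF + MTTR = 6400
A = 6341 / 6400
A = 0.9908

0.9908


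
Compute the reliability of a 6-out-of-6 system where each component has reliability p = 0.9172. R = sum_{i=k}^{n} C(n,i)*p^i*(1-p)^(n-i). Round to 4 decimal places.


k = 6, n = 6, p = 0.9172
i=6: C(6,6)=1 * 0.9172^6 * 0.0828^0 = 0.5954
R = sum of terms = 0.5954

0.5954


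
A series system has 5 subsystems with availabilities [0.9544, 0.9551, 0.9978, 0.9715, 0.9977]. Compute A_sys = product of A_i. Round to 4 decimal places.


Subsystems: [0.9544, 0.9551, 0.9978, 0.9715, 0.9977]
After subsystem 1 (A=0.9544): product = 0.9544
After subsystem 2 (A=0.9551): product = 0.9115
After subsystem 3 (A=0.9978): product = 0.9095
After subsystem 4 (A=0.9715): product = 0.8836
After subsystem 5 (A=0.9977): product = 0.8816
A_sys = 0.8816

0.8816


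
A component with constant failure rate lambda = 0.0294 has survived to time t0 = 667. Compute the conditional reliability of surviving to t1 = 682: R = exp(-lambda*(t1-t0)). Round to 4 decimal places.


lambda = 0.0294
t0 = 667, t1 = 682
t1 - t0 = 15
lambda * (t1-t0) = 0.0294 * 15 = 0.441
R = exp(-0.441)
R = 0.6434

0.6434


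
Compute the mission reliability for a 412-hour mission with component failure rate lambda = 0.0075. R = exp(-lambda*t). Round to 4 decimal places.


lambda = 0.0075
mission_time = 412
lambda * t = 0.0075 * 412 = 3.09
R = exp(-3.09)
R = 0.0455

0.0455


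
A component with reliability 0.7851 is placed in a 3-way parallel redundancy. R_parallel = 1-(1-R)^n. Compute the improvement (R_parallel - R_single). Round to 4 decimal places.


R_single = 0.7851, n = 3
1 - R_single = 0.2149
(1 - R_single)^n = 0.2149^3 = 0.0099
R_parallel = 1 - 0.0099 = 0.9901
Improvement = 0.9901 - 0.7851
Improvement = 0.205

0.205


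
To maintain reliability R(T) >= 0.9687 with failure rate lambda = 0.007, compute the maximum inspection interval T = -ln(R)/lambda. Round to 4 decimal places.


R_target = 0.9687
lambda = 0.007
-ln(0.9687) = 0.0318
T = 0.0318 / 0.007
T = 4.5429

4.5429


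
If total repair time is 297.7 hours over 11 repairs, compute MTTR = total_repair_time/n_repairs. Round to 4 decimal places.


total_repair_time = 297.7
n_repairs = 11
MTTR = 297.7 / 11
MTTR = 27.0636

27.0636


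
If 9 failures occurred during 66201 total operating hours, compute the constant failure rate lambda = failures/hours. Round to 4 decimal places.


failures = 9
total_hours = 66201
lambda = 9 / 66201
lambda = 0.0001

0.0001


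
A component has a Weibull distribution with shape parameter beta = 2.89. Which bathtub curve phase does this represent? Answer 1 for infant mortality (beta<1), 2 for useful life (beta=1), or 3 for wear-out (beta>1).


beta = 2.89
Compare beta to 1:
beta < 1 => infant mortality (phase 1)
beta = 1 => useful life (phase 2)
beta > 1 => wear-out (phase 3)
Since beta = 2.89, this is wear-out (increasing failure rate)
Phase = 3

3


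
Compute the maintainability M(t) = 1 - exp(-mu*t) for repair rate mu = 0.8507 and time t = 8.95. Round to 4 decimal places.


mu = 0.8507, t = 8.95
mu * t = 0.8507 * 8.95 = 7.6138
exp(-7.6138) = 0.0005
M(t) = 1 - 0.0005
M(t) = 0.9995

0.9995


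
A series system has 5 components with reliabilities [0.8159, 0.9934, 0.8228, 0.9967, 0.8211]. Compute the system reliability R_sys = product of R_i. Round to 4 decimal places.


Components: [0.8159, 0.9934, 0.8228, 0.9967, 0.8211]
After component 1 (R=0.8159): product = 0.8159
After component 2 (R=0.9934): product = 0.8105
After component 3 (R=0.8228): product = 0.6669
After component 4 (R=0.9967): product = 0.6647
After component 5 (R=0.8211): product = 0.5458
R_sys = 0.5458

0.5458


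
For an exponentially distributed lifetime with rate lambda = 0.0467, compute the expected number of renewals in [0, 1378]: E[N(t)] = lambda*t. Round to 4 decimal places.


lambda = 0.0467
t = 1378
E[N(t)] = lambda * t
E[N(t)] = 0.0467 * 1378
E[N(t)] = 64.3526

64.3526


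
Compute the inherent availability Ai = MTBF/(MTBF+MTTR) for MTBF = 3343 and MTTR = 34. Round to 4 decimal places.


MTBF = 3343
MTTR = 34
MTBF + MTTR = 3377
Ai = 3343 / 3377
Ai = 0.9899

0.9899


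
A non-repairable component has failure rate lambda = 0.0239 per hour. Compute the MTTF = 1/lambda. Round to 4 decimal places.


lambda = 0.0239
MTTF = 1 / 0.0239
MTTF = 41.841

41.841


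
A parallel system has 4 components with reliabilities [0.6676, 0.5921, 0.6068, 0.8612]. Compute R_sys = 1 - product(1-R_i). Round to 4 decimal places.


Components: [0.6676, 0.5921, 0.6068, 0.8612]
(1 - 0.6676) = 0.3324, running product = 0.3324
(1 - 0.5921) = 0.4079, running product = 0.1356
(1 - 0.6068) = 0.3932, running product = 0.0533
(1 - 0.8612) = 0.1388, running product = 0.0074
Product of (1-R_i) = 0.0074
R_sys = 1 - 0.0074 = 0.9926

0.9926


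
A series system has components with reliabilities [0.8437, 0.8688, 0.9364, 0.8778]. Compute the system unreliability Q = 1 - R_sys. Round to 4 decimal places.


Components: [0.8437, 0.8688, 0.9364, 0.8778]
After component 1: product = 0.8437
After component 2: product = 0.733
After component 3: product = 0.6864
After component 4: product = 0.6025
R_sys = 0.6025
Q = 1 - 0.6025 = 0.3975

0.3975


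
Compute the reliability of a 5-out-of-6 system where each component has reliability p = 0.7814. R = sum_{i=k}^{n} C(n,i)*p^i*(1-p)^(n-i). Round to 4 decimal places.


k = 5, n = 6, p = 0.7814
i=5: C(6,5)=6 * 0.7814^5 * 0.2186^1 = 0.3821
i=6: C(6,6)=1 * 0.7814^6 * 0.2186^0 = 0.2276
R = sum of terms = 0.6097

0.6097


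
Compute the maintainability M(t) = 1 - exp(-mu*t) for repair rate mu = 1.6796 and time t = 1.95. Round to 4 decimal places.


mu = 1.6796, t = 1.95
mu * t = 1.6796 * 1.95 = 3.2752
exp(-3.2752) = 0.0378
M(t) = 1 - 0.0378
M(t) = 0.9622

0.9622


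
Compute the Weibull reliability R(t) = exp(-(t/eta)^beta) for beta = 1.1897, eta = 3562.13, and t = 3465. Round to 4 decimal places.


beta = 1.1897, eta = 3562.13, t = 3465
t/eta = 3465 / 3562.13 = 0.9727
(t/eta)^beta = 0.9727^1.1897 = 0.9676
R(t) = exp(-0.9676)
R(t) = 0.38

0.38


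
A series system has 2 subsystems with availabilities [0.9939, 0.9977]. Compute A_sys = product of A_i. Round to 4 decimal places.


Subsystems: [0.9939, 0.9977]
After subsystem 1 (A=0.9939): product = 0.9939
After subsystem 2 (A=0.9977): product = 0.9916
A_sys = 0.9916

0.9916


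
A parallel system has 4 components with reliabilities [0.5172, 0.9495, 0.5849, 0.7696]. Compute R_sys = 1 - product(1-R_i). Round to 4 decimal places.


Components: [0.5172, 0.9495, 0.5849, 0.7696]
(1 - 0.5172) = 0.4828, running product = 0.4828
(1 - 0.9495) = 0.0505, running product = 0.0244
(1 - 0.5849) = 0.4151, running product = 0.0101
(1 - 0.7696) = 0.2304, running product = 0.0023
Product of (1-R_i) = 0.0023
R_sys = 1 - 0.0023 = 0.9977

0.9977


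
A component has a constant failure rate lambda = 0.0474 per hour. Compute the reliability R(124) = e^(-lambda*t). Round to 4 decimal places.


lambda = 0.0474
t = 124
lambda * t = 5.8776
R(t) = e^(-5.8776)
R(t) = 0.0028

0.0028


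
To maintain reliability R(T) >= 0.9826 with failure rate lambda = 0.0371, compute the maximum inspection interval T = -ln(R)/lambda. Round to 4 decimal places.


R_target = 0.9826
lambda = 0.0371
-ln(0.9826) = 0.0176
T = 0.0176 / 0.0371
T = 0.4731

0.4731


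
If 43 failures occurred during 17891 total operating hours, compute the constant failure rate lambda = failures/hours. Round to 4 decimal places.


failures = 43
total_hours = 17891
lambda = 43 / 17891
lambda = 0.0024

0.0024


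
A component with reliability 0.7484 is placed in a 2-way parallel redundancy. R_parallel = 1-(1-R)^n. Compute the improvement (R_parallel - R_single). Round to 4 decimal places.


R_single = 0.7484, n = 2
1 - R_single = 0.2516
(1 - R_single)^n = 0.2516^2 = 0.0633
R_parallel = 1 - 0.0633 = 0.9367
Improvement = 0.9367 - 0.7484
Improvement = 0.1883

0.1883


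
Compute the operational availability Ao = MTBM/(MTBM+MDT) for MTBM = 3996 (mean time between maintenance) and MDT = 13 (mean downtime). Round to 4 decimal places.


MTBM = 3996
MDT = 13
MTBM + MDT = 4009
Ao = 3996 / 4009
Ao = 0.9968

0.9968


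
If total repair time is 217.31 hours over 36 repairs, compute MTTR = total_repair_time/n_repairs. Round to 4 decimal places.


total_repair_time = 217.31
n_repairs = 36
MTTR = 217.31 / 36
MTTR = 6.0364

6.0364


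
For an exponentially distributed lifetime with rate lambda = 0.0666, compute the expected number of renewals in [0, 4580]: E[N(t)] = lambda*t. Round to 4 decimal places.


lambda = 0.0666
t = 4580
E[N(t)] = lambda * t
E[N(t)] = 0.0666 * 4580
E[N(t)] = 305.028

305.028


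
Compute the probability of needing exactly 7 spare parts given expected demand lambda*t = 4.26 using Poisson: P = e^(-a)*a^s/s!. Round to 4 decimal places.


a = 4.26, s = 7
e^(-a) = e^(-4.26) = 0.0141
a^s = 4.26^7 = 25460.5156
s! = 5040
P = 0.0141 * 25460.5156 / 5040
P = 0.0713

0.0713


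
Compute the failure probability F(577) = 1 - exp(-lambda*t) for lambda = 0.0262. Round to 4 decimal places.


lambda = 0.0262, t = 577
lambda * t = 15.1174
exp(-15.1174) = 0.0
F(t) = 1 - 0.0
F(t) = 1.0

1.0


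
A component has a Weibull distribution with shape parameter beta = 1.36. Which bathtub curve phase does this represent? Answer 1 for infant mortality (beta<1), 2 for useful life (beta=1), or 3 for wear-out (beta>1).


beta = 1.36
Compare beta to 1:
beta < 1 => infant mortality (phase 1)
beta = 1 => useful life (phase 2)
beta > 1 => wear-out (phase 3)
Since beta = 1.36, this is wear-out (increasing failure rate)
Phase = 3

3


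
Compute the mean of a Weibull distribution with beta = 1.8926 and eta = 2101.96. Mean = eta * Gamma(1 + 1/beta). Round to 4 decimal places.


beta = 1.8926, eta = 2101.96
1/beta = 0.5284
1 + 1/beta = 1.5284
Gamma(1.5284) = 0.8875
Mean = 2101.96 * 0.8875
Mean = 1865.4392

1865.4392


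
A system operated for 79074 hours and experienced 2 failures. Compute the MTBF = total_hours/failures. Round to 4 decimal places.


total_hours = 79074
failures = 2
MTBF = 79074 / 2
MTBF = 39537.0

39537.0


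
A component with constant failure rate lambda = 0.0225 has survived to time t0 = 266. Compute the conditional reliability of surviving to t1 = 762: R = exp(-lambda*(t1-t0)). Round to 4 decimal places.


lambda = 0.0225
t0 = 266, t1 = 762
t1 - t0 = 496
lambda * (t1-t0) = 0.0225 * 496 = 11.16
R = exp(-11.16)
R = 0.0

0.0


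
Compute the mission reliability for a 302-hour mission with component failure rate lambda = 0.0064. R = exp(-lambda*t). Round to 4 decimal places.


lambda = 0.0064
mission_time = 302
lambda * t = 0.0064 * 302 = 1.9328
R = exp(-1.9328)
R = 0.1447

0.1447


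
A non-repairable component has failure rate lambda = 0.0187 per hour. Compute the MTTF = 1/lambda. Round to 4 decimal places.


lambda = 0.0187
MTTF = 1 / 0.0187
MTTF = 53.4759

53.4759


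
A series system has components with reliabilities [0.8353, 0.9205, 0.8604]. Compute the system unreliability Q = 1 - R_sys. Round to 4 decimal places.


Components: [0.8353, 0.9205, 0.8604]
After component 1: product = 0.8353
After component 2: product = 0.7689
After component 3: product = 0.6616
R_sys = 0.6616
Q = 1 - 0.6616 = 0.3384

0.3384


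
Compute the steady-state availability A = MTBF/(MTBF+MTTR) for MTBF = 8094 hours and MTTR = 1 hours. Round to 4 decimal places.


MTBF = 8094
MTTR = 1
MTBF + MTTR = 8095
A = 8094 / 8095
A = 0.9999

0.9999


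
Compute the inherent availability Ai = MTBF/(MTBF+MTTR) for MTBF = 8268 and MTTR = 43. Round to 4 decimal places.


MTBF = 8268
MTTR = 43
MTBF + MTTR = 8311
Ai = 8268 / 8311
Ai = 0.9948

0.9948


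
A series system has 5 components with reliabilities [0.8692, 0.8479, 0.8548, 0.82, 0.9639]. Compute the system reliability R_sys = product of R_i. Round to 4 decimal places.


Components: [0.8692, 0.8479, 0.8548, 0.82, 0.9639]
After component 1 (R=0.8692): product = 0.8692
After component 2 (R=0.8479): product = 0.737
After component 3 (R=0.8548): product = 0.63
After component 4 (R=0.82): product = 0.5166
After component 5 (R=0.9639): product = 0.4979
R_sys = 0.4979

0.4979
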